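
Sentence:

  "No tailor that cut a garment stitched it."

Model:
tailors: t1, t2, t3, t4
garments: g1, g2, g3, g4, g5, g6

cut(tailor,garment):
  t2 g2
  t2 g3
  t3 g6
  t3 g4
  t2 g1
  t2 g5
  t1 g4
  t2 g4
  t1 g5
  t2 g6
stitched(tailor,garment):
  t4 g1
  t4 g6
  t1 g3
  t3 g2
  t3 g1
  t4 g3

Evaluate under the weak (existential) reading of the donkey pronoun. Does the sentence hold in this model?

"it" takes "a garment" as antecedent — a donkey pronoun bound across the clause boundary.
Truth condition: for no (t,g) with cut(t,g) does stitched(t,g) hold.
Restrictor pairs — does the scope hold? (t1,g4):fails  (t1,g5):fails  (t2,g1):fails  (t2,g2):fails  (t2,g3):fails  (t2,g4):fails  (t2,g5):fails  (t2,g6):fails  (t3,g4):fails  (t3,g6):fails
Scope holds for no restrictor pair, so the sentence is true.

True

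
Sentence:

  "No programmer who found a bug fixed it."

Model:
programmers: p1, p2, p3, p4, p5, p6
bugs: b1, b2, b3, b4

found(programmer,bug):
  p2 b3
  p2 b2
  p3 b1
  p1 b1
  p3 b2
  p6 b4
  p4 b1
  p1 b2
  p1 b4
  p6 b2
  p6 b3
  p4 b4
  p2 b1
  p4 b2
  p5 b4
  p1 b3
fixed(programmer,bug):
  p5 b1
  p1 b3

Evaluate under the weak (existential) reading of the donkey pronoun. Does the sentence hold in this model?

"it" takes "a bug" as antecedent — a donkey pronoun bound across the clause boundary.
Truth condition: for no (p,b) with found(p,b) does fixed(p,b) hold.
Restrictor pairs — does the scope hold? (p1,b1):fails  (p1,b2):fails  (p1,b3):holds  (p1,b4):fails  (p2,b1):fails  (p2,b2):fails  (p2,b3):fails  (p3,b1):fails  (p3,b2):fails  (p4,b1):fails  (p4,b2):fails  (p4,b4):fails  (p5,b4):fails  (p6,b2):fails  (p6,b3):fails  (p6,b4):fails
Scope holds for 1 pair(s), so the sentence is false.

False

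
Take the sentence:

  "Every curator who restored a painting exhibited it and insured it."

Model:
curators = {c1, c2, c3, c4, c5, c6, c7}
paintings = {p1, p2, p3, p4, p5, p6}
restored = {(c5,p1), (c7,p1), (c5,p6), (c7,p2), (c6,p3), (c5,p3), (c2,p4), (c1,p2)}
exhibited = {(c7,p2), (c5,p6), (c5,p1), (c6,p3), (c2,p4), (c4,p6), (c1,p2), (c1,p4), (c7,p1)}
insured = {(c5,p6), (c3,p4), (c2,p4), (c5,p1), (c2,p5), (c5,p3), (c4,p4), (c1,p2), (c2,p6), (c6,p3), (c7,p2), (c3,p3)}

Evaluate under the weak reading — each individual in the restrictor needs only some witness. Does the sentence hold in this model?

True

"it" takes "a painting" as antecedent — a donkey pronoun bound across the clause boundary.
Weak reading: every curator c with some restored-painting has at least one restored-painting p such that exhibited(c,p) ∧ insured(c,p).
Per curator: c1:✓  c2:✓  c5:✓  c6:✓  c7:✓
Every curator in the restrictor has a witness.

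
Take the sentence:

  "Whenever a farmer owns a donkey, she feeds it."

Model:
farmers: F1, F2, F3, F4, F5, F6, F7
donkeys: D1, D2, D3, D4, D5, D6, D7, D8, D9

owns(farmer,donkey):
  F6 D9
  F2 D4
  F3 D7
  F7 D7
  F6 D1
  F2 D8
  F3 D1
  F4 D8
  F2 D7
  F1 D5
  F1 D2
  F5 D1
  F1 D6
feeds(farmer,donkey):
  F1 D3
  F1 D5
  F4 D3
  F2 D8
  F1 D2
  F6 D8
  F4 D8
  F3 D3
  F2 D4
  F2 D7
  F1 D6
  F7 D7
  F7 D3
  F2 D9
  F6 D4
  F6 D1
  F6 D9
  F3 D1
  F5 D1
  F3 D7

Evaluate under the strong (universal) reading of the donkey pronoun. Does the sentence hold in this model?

True

"it" takes "a donkey" as antecedent — a donkey pronoun bound across the clause boundary.
Strong reading: for every (f,d) with owns(f,d), feeds(f,d).
Restrictor pairs: (F1,D2) ✓  (F1,D5) ✓  (F1,D6) ✓  (F2,D4) ✓  (F2,D7) ✓  (F2,D8) ✓  (F3,D1) ✓  (F3,D7) ✓  (F4,D8) ✓  (F5,D1) ✓  (F6,D1) ✓  (F6,D9) ✓  (F7,D7) ✓
Every restrictor pair satisfies the scope.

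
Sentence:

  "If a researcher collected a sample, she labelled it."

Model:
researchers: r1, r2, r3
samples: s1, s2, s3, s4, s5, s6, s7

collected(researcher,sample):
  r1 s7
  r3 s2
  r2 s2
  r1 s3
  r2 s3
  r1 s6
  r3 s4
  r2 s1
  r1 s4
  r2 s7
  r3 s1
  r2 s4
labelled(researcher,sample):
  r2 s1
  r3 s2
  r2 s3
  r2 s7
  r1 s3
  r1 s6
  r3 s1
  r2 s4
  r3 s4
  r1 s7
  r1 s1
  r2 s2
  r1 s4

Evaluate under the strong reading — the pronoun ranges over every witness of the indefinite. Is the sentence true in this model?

True

"it" takes "a sample" as antecedent — a donkey pronoun bound across the clause boundary.
Strong reading: for every (r,s) with collected(r,s), labelled(r,s).
Restrictor pairs: (r1,s3) ✓  (r1,s4) ✓  (r1,s6) ✓  (r1,s7) ✓  (r2,s1) ✓  (r2,s2) ✓  (r2,s3) ✓  (r2,s4) ✓  (r2,s7) ✓  (r3,s1) ✓  (r3,s2) ✓  (r3,s4) ✓
Every restrictor pair satisfies the scope.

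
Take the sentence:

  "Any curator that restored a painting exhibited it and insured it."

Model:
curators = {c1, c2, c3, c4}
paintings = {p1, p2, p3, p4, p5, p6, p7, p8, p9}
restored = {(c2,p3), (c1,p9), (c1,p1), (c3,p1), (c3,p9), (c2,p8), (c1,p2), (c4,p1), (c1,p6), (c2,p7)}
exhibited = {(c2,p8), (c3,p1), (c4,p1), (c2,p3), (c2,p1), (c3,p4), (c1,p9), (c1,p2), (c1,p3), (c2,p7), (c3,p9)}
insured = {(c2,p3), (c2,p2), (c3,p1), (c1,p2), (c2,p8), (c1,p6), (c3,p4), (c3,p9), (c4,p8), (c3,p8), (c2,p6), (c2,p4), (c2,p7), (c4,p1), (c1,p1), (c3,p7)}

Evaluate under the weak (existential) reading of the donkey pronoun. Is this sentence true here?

True

"it" takes "a painting" as antecedent — a donkey pronoun bound across the clause boundary.
Weak reading: every curator c with some restored-painting has at least one restored-painting p such that exhibited(c,p) ∧ insured(c,p).
Per curator: c1:✓  c2:✓  c3:✓  c4:✓
Every curator in the restrictor has a witness.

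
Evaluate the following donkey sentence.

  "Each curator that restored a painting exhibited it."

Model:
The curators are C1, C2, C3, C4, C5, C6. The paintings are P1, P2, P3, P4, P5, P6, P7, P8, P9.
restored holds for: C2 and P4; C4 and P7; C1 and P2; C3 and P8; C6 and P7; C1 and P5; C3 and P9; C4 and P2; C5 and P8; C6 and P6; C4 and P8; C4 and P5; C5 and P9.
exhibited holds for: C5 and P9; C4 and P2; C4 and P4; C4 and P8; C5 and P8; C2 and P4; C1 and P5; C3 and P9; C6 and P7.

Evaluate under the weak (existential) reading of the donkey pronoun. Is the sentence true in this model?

"it" takes "a painting" as antecedent — a donkey pronoun bound across the clause boundary.
Weak reading: every curator c with some restored-painting has at least one restored-painting p such that exhibited(c,p).
Per curator: C1:✓  C2:✓  C3:✓  C4:✓  C5:✓  C6:✓
Every curator in the restrictor has a witness.

True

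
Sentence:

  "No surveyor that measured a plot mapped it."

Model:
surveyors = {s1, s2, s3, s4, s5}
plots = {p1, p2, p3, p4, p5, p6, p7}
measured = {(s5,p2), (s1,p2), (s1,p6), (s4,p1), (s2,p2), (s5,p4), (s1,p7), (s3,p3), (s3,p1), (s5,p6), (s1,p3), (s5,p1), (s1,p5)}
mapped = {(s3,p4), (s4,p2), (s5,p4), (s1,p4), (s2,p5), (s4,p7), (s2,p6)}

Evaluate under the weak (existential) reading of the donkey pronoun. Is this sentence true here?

False

"it" takes "a plot" as antecedent — a donkey pronoun bound across the clause boundary.
Truth condition: for no (s,p) with measured(s,p) does mapped(s,p) hold.
Restrictor pairs — does the scope hold? (s1,p2):fails  (s1,p3):fails  (s1,p5):fails  (s1,p6):fails  (s1,p7):fails  (s2,p2):fails  (s3,p1):fails  (s3,p3):fails  (s4,p1):fails  (s5,p1):fails  (s5,p2):fails  (s5,p4):holds  (s5,p6):fails
Scope holds for 1 pair(s), so the sentence is false.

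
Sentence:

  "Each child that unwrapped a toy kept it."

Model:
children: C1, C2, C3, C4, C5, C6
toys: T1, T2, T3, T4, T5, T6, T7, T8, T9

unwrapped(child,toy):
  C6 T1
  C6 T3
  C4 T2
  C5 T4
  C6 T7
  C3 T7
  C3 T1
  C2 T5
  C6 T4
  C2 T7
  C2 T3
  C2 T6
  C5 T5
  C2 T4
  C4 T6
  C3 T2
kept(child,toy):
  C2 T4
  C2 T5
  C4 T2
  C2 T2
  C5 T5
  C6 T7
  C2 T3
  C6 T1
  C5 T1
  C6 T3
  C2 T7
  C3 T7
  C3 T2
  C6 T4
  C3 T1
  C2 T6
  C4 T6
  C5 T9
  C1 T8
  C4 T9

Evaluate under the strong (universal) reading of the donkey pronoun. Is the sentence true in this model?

False

"it" takes "a toy" as antecedent — a donkey pronoun bound across the clause boundary.
Strong reading: for every (c,t) with unwrapped(c,t), kept(c,t).
Restrictor pairs: (C2,T3) ✓  (C2,T4) ✓  (C2,T5) ✓  (C2,T6) ✓  (C2,T7) ✓  (C3,T1) ✓  (C3,T2) ✓  (C3,T7) ✓  (C4,T2) ✓  (C4,T6) ✓  (C5,T4) ✗  (C5,T5) ✓  (C6,T1) ✓  (C6,T3) ✓  (C6,T4) ✓  (C6,T7) ✓
Counterexample: (C5,T4) is in unwrapped but fails the scope.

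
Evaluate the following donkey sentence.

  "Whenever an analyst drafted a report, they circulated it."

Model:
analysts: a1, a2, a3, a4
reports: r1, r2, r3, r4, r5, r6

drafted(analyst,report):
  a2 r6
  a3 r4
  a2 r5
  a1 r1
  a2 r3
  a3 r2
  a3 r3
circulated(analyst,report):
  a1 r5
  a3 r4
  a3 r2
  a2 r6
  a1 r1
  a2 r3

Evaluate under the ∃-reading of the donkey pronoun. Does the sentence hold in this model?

True

"it" takes "a report" as antecedent — a donkey pronoun bound across the clause boundary.
Weak reading: every analyst a with some drafted-report has at least one drafted-report r such that circulated(a,r).
Per analyst: a1:✓  a2:✓  a3:✓
Every analyst in the restrictor has a witness.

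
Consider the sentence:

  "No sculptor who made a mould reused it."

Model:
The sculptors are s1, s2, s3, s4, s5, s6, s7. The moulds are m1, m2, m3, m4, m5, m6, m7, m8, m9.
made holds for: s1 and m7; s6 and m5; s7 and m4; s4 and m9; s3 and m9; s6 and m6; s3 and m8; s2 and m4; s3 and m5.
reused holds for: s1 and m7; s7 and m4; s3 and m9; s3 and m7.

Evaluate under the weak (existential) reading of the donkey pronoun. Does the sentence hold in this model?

"it" takes "a mould" as antecedent — a donkey pronoun bound across the clause boundary.
Truth condition: for no (s,m) with made(s,m) does reused(s,m) hold.
Restrictor pairs — does the scope hold? (s1,m7):holds  (s2,m4):fails  (s3,m5):fails  (s3,m8):fails  (s3,m9):holds  (s4,m9):fails  (s6,m5):fails  (s6,m6):fails  (s7,m4):holds
Scope holds for 3 pair(s), so the sentence is false.

False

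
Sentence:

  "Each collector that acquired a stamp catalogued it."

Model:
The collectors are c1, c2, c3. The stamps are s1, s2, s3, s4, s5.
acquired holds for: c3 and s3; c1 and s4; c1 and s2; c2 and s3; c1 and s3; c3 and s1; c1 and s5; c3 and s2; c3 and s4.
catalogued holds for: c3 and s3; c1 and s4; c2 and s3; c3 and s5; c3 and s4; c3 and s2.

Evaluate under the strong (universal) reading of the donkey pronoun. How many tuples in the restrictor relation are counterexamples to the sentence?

"it" takes "a stamp" as antecedent — a donkey pronoun bound across the clause boundary.
Strong reading: for every (c,s) with acquired(c,s), catalogued(c,s).
Restrictor pairs: (c1,s2) ✗  (c1,s3) ✗  (c1,s4) ✓  (c1,s5) ✗  (c2,s3) ✓  (c3,s1) ✗  (c3,s2) ✓  (c3,s3) ✓  (c3,s4) ✓
Counterexamples (restrictor pairs failing the scope): 4.

4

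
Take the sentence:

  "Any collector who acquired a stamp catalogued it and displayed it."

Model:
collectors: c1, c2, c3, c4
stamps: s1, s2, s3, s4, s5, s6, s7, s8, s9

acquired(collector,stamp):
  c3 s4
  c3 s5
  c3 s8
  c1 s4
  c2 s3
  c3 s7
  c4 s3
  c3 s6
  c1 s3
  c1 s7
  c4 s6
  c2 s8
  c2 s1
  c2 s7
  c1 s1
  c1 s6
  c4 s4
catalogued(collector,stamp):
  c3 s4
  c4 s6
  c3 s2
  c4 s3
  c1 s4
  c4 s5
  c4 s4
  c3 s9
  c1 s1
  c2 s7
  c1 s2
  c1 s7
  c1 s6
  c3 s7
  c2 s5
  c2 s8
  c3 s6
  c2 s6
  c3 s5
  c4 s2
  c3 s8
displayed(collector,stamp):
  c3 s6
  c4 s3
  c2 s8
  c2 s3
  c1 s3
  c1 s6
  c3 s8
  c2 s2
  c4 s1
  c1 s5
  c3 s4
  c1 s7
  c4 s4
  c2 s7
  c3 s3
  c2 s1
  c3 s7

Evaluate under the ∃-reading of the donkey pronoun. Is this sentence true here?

"it" takes "a stamp" as antecedent — a donkey pronoun bound across the clause boundary.
Weak reading: every collector c with some acquired-stamp has at least one acquired-stamp s such that catalogued(c,s) ∧ displayed(c,s).
Per collector: c1:✓  c2:✓  c3:✓  c4:✓
Every collector in the restrictor has a witness.

True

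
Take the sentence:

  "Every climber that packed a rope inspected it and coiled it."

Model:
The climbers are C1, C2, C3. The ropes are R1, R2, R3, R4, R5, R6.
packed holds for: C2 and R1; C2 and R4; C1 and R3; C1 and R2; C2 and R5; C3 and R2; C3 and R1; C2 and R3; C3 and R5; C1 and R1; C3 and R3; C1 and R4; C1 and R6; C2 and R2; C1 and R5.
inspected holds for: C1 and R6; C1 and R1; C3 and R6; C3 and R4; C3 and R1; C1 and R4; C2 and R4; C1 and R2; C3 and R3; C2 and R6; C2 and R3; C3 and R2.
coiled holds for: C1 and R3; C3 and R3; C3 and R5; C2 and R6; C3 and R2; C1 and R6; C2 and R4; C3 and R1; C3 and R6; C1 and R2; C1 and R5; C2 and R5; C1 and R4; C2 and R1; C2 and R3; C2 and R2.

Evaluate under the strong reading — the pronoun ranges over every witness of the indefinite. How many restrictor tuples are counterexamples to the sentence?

"it" takes "a rope" as antecedent — a donkey pronoun bound across the clause boundary.
Strong reading: for every (c,r) with packed(c,r), inspected(c,r) ∧ coiled(c,r).
Restrictor pairs: (C1,R1) ✗  (C1,R2) ✓  (C1,R3) ✗  (C1,R4) ✓  (C1,R5) ✗  (C1,R6) ✓  (C2,R1) ✗  (C2,R2) ✗  (C2,R3) ✓  (C2,R4) ✓  (C2,R5) ✗  (C3,R1) ✓  (C3,R2) ✓  (C3,R3) ✓  (C3,R5) ✗
Counterexamples (restrictor pairs failing the scope): 7.

7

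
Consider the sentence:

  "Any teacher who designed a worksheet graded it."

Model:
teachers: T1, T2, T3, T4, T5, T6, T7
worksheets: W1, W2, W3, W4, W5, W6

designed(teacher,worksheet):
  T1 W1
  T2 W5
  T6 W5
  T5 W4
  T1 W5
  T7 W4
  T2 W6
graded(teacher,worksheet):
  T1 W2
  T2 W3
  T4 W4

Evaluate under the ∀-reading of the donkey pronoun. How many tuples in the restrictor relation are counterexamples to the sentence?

"it" takes "a worksheet" as antecedent — a donkey pronoun bound across the clause boundary.
Strong reading: for every (t,w) with designed(t,w), graded(t,w).
Restrictor pairs: (T1,W1) ✗  (T1,W5) ✗  (T2,W5) ✗  (T2,W6) ✗  (T5,W4) ✗  (T6,W5) ✗  (T7,W4) ✗
Counterexamples (restrictor pairs failing the scope): 7.

7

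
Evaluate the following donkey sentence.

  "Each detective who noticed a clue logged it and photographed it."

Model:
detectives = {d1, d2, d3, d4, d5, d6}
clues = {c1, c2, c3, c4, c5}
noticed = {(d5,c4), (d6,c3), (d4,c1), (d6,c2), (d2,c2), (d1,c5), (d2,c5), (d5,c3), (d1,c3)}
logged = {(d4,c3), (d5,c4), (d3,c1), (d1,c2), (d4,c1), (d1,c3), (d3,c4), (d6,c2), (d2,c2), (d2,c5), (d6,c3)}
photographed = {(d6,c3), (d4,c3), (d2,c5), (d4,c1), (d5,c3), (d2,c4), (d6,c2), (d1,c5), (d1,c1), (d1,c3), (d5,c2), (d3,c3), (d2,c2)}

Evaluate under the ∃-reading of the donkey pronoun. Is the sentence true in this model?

"it" takes "a clue" as antecedent — a donkey pronoun bound across the clause boundary.
Weak reading: every detective d with some noticed-clue has at least one noticed-clue c such that logged(d,c) ∧ photographed(d,c).
Per detective: d1:✓  d2:✓  d4:✓  d5:✗  d6:✓
d5 has no witness among its noticed-clues.

False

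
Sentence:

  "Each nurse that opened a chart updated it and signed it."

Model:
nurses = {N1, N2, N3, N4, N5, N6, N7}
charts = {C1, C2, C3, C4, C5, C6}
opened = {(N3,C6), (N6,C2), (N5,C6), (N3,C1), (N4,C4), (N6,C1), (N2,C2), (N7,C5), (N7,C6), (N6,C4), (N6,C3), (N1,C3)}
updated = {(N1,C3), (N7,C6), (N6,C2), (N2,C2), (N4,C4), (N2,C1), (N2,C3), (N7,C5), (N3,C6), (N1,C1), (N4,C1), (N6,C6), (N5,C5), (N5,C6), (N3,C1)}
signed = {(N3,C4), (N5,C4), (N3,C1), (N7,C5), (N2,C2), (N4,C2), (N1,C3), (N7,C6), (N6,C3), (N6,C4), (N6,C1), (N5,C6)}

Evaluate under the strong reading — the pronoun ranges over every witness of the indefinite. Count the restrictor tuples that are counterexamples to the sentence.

"it" takes "a chart" as antecedent — a donkey pronoun bound across the clause boundary.
Strong reading: for every (n,c) with opened(n,c), updated(n,c) ∧ signed(n,c).
Restrictor pairs: (N1,C3) ✓  (N2,C2) ✓  (N3,C1) ✓  (N3,C6) ✗  (N4,C4) ✗  (N5,C6) ✓  (N6,C1) ✗  (N6,C2) ✗  (N6,C3) ✗  (N6,C4) ✗  (N7,C5) ✓  (N7,C6) ✓
Counterexamples (restrictor pairs failing the scope): 6.

6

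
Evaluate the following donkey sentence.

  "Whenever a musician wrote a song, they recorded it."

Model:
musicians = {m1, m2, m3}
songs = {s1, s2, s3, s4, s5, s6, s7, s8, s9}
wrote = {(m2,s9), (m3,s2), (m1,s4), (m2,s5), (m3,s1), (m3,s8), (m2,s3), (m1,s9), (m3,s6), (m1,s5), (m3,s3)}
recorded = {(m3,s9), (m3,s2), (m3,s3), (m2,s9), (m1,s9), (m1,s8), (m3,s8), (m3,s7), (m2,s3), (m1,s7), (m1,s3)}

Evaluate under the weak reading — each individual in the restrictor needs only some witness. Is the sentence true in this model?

True

"it" takes "a song" as antecedent — a donkey pronoun bound across the clause boundary.
Weak reading: every musician m with some wrote-song has at least one wrote-song s such that recorded(m,s).
Per musician: m1:✓  m2:✓  m3:✓
Every musician in the restrictor has a witness.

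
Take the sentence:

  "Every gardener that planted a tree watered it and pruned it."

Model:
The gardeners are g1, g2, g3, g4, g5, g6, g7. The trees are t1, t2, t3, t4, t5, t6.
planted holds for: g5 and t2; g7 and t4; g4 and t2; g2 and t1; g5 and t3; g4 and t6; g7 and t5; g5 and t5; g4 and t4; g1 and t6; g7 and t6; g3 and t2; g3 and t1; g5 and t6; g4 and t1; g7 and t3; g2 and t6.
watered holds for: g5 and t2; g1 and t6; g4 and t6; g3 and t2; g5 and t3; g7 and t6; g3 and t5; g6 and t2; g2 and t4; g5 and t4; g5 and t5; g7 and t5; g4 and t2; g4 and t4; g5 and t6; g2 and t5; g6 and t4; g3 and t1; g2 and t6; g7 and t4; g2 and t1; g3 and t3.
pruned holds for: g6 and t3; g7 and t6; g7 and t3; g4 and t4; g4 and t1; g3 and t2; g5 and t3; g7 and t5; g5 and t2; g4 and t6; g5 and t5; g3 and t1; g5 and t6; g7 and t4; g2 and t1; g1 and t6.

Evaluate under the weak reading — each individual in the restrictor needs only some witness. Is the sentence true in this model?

"it" takes "a tree" as antecedent — a donkey pronoun bound across the clause boundary.
Weak reading: every gardener g with some planted-tree has at least one planted-tree t such that watered(g,t) ∧ pruned(g,t).
Per gardener: g1:✓  g2:✓  g3:✓  g4:✓  g5:✓  g7:✓
Every gardener in the restrictor has a witness.

True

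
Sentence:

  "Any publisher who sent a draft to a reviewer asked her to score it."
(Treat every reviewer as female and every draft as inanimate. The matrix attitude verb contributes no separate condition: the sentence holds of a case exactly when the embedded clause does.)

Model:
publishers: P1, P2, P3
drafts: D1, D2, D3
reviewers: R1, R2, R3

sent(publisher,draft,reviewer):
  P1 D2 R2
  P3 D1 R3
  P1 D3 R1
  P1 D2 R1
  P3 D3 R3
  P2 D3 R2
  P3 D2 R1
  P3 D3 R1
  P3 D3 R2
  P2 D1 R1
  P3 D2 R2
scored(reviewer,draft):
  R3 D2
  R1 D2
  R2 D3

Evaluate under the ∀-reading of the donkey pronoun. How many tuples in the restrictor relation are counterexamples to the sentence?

7

"her" takes "a reviewer" as antecedent and "it" takes "a draft"; both are donkey pronouns co-varying with the restrictor.
Strong reading: for every (p,d,r) with sent(p,d,r), scored(r,d).
Restrictor triples: (P1,D2,R1)→scored(R1,D2) ✓  (P1,D2,R2)→scored(R2,D2) ✗  (P1,D3,R1)→scored(R1,D3) ✗  (P2,D1,R1)→scored(R1,D1) ✗  (P2,D3,R2)→scored(R2,D3) ✓  (P3,D1,R3)→scored(R3,D1) ✗  (P3,D2,R1)→scored(R1,D2) ✓  (P3,D2,R2)→scored(R2,D2) ✗  (P3,D3,R1)→scored(R1,D3) ✗  (P3,D3,R2)→scored(R2,D3) ✓  (P3,D3,R3)→scored(R3,D3) ✗
Counterexamples (restrictor triples failing the scope): 7.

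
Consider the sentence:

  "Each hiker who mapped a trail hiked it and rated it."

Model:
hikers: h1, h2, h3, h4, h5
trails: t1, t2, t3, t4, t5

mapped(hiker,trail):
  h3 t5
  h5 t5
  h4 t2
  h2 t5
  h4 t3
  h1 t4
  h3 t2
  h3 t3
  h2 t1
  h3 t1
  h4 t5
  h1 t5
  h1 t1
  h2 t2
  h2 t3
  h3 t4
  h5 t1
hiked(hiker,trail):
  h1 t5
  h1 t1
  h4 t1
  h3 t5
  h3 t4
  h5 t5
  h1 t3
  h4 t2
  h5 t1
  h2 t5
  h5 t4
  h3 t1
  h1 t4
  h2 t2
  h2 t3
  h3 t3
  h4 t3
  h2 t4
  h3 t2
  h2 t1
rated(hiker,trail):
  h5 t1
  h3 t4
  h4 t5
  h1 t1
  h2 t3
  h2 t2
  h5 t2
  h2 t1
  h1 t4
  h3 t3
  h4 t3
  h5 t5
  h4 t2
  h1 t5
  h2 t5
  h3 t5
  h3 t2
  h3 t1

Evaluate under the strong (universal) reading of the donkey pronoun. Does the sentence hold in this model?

"it" takes "a trail" as antecedent — a donkey pronoun bound across the clause boundary.
Strong reading: for every (h,t) with mapped(h,t), hiked(h,t) ∧ rated(h,t).
Restrictor pairs: (h1,t1) ✓  (h1,t4) ✓  (h1,t5) ✓  (h2,t1) ✓  (h2,t2) ✓  (h2,t3) ✓  (h2,t5) ✓  (h3,t1) ✓  (h3,t2) ✓  (h3,t3) ✓  (h3,t4) ✓  (h3,t5) ✓  (h4,t2) ✓  (h4,t3) ✓  (h4,t5) ✗  (h5,t1) ✓  (h5,t5) ✓
Counterexample: (h4,t5) is in mapped but fails the scope.

False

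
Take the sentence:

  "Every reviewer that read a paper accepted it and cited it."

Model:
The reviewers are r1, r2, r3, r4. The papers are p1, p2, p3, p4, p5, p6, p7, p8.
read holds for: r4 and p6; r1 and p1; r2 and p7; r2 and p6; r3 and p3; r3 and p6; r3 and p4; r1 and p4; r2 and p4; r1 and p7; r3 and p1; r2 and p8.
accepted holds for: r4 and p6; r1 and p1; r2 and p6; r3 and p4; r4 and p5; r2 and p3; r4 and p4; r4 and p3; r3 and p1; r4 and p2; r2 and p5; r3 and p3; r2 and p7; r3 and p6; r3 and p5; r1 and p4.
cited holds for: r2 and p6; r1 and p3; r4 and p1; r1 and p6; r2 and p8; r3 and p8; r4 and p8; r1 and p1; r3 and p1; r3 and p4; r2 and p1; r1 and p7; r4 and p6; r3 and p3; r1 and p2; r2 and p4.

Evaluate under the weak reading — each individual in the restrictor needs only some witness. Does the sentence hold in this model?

True

"it" takes "a paper" as antecedent — a donkey pronoun bound across the clause boundary.
Weak reading: every reviewer r with some read-paper has at least one read-paper p such that accepted(r,p) ∧ cited(r,p).
Per reviewer: r1:✓  r2:✓  r3:✓  r4:✓
Every reviewer in the restrictor has a witness.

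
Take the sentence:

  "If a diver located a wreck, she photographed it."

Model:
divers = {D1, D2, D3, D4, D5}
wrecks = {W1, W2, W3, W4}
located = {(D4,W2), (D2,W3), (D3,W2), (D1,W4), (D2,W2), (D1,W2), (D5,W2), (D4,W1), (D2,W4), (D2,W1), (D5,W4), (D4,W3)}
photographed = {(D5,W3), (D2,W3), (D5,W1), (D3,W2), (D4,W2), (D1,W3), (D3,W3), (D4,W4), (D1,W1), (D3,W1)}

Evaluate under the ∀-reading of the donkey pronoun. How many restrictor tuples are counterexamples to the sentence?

"it" takes "a wreck" as antecedent — a donkey pronoun bound across the clause boundary.
Strong reading: for every (d,w) with located(d,w), photographed(d,w).
Restrictor pairs: (D1,W2) ✗  (D1,W4) ✗  (D2,W1) ✗  (D2,W2) ✗  (D2,W3) ✓  (D2,W4) ✗  (D3,W2) ✓  (D4,W1) ✗  (D4,W2) ✓  (D4,W3) ✗  (D5,W2) ✗  (D5,W4) ✗
Counterexamples (restrictor pairs failing the scope): 9.

9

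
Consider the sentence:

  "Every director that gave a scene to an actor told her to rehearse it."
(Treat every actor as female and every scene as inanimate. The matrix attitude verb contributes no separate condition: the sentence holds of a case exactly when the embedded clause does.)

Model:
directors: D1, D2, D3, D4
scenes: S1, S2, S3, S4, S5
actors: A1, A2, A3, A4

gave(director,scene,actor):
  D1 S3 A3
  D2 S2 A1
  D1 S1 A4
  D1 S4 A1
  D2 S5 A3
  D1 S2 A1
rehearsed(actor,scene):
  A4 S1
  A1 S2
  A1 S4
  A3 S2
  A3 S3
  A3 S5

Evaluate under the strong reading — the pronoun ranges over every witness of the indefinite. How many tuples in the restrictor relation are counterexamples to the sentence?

0

"her" takes "an actor" as antecedent and "it" takes "a scene"; both are donkey pronouns co-varying with the restrictor.
Strong reading: for every (d,s,a) with gave(d,s,a), rehearsed(a,s).
Restrictor triples: (D1,S1,A4)→rehearsed(A4,S1) ✓  (D1,S2,A1)→rehearsed(A1,S2) ✓  (D1,S3,A3)→rehearsed(A3,S3) ✓  (D1,S4,A1)→rehearsed(A1,S4) ✓  (D2,S2,A1)→rehearsed(A1,S2) ✓  (D2,S5,A3)→rehearsed(A3,S5) ✓
Counterexamples (restrictor triples failing the scope): 0.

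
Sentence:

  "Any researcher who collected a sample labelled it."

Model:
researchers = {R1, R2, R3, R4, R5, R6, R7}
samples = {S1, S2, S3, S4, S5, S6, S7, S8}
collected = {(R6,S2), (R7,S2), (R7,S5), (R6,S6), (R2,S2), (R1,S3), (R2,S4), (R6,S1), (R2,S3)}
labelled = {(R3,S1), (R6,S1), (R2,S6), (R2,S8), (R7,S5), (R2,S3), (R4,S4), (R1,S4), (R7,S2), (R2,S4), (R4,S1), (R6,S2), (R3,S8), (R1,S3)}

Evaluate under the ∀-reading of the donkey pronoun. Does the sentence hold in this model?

"it" takes "a sample" as antecedent — a donkey pronoun bound across the clause boundary.
Strong reading: for every (r,s) with collected(r,s), labelled(r,s).
Restrictor pairs: (R1,S3) ✓  (R2,S2) ✗  (R2,S3) ✓  (R2,S4) ✓  (R6,S1) ✓  (R6,S2) ✓  (R6,S6) ✗  (R7,S2) ✓  (R7,S5) ✓
Counterexample: (R2,S2) is in collected but fails the scope.

False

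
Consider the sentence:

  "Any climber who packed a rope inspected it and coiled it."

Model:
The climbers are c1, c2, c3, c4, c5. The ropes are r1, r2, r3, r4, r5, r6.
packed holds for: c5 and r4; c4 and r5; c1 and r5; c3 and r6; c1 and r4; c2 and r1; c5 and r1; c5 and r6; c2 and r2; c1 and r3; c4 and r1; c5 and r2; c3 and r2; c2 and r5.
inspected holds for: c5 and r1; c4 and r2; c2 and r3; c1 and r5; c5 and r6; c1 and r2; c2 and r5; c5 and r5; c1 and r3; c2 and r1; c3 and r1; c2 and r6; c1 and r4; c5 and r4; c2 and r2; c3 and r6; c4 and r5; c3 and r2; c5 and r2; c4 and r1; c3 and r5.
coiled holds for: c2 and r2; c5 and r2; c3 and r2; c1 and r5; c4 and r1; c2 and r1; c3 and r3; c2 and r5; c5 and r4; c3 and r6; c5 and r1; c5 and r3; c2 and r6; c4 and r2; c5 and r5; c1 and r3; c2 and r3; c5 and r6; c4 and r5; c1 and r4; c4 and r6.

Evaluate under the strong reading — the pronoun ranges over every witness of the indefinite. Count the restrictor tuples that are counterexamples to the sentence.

0

"it" takes "a rope" as antecedent — a donkey pronoun bound across the clause boundary.
Strong reading: for every (c,r) with packed(c,r), inspected(c,r) ∧ coiled(c,r).
Restrictor pairs: (c1,r3) ✓  (c1,r4) ✓  (c1,r5) ✓  (c2,r1) ✓  (c2,r2) ✓  (c2,r5) ✓  (c3,r2) ✓  (c3,r6) ✓  (c4,r1) ✓  (c4,r5) ✓  (c5,r1) ✓  (c5,r2) ✓  (c5,r4) ✓  (c5,r6) ✓
Counterexamples (restrictor pairs failing the scope): 0.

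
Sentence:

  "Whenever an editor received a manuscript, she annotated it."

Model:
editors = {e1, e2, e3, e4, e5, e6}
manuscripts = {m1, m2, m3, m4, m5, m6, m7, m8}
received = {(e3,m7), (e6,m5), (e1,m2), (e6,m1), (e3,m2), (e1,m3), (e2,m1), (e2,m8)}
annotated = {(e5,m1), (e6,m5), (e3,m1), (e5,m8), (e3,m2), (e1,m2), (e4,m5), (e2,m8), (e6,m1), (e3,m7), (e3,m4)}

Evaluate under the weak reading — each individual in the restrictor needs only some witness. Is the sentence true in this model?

True

"it" takes "a manuscript" as antecedent — a donkey pronoun bound across the clause boundary.
Weak reading: every editor e with some received-manuscript has at least one received-manuscript m such that annotated(e,m).
Per editor: e1:✓  e2:✓  e3:✓  e6:✓
Every editor in the restrictor has a witness.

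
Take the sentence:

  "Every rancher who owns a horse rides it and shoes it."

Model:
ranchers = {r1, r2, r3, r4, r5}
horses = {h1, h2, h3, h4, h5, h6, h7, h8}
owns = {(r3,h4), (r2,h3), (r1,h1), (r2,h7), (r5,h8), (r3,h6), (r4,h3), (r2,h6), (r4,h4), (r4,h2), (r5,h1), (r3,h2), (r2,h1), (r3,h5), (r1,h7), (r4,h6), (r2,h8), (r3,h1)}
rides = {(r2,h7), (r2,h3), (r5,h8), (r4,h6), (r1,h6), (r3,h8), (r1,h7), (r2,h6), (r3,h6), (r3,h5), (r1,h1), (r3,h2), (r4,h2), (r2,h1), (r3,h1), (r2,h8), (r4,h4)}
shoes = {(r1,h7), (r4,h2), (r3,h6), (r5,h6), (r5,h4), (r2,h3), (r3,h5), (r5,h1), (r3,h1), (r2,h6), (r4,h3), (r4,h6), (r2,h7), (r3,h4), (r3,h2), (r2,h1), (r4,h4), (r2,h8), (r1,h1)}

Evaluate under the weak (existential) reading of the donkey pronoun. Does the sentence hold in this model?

"it" takes "a horse" as antecedent — a donkey pronoun bound across the clause boundary.
Weak reading: every rancher r with some owns-horse has at least one owns-horse h such that rides(r,h) ∧ shoes(r,h).
Per rancher: r1:✓  r2:✓  r3:✓  r4:✓  r5:✗
r5 has no witness among its owns-horses.

False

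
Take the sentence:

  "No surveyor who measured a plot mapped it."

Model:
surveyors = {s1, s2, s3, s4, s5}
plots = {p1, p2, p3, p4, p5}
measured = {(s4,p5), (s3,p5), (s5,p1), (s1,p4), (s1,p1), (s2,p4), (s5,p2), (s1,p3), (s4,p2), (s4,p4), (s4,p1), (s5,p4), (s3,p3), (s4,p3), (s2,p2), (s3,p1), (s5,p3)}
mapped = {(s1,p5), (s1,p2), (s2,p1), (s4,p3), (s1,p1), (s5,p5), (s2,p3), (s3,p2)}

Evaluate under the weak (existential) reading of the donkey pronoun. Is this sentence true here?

"it" takes "a plot" as antecedent — a donkey pronoun bound across the clause boundary.
Truth condition: for no (s,p) with measured(s,p) does mapped(s,p) hold.
Restrictor pairs — does the scope hold? (s1,p1):holds  (s1,p3):fails  (s1,p4):fails  (s2,p2):fails  (s2,p4):fails  (s3,p1):fails  (s3,p3):fails  (s3,p5):fails  (s4,p1):fails  (s4,p2):fails  (s4,p3):holds  (s4,p4):fails  (s4,p5):fails  (s5,p1):fails  (s5,p2):fails  (s5,p3):fails  (s5,p4):fails
Scope holds for 2 pair(s), so the sentence is false.

False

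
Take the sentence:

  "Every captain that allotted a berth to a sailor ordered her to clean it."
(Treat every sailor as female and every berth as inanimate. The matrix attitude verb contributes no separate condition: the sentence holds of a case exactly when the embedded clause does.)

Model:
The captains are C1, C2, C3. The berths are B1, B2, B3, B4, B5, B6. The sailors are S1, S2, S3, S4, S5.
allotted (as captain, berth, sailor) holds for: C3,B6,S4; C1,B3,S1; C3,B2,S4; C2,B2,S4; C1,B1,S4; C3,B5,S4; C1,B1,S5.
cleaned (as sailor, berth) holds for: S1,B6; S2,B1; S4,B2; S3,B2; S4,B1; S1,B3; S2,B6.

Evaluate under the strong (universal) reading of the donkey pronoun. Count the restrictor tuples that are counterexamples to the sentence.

"her" takes "a sailor" as antecedent and "it" takes "a berth"; both are donkey pronouns co-varying with the restrictor.
Strong reading: for every (c,b,s) with allotted(c,b,s), cleaned(s,b).
Restrictor triples: (C1,B1,S4)→cleaned(S4,B1) ✓  (C1,B1,S5)→cleaned(S5,B1) ✗  (C1,B3,S1)→cleaned(S1,B3) ✓  (C2,B2,S4)→cleaned(S4,B2) ✓  (C3,B2,S4)→cleaned(S4,B2) ✓  (C3,B5,S4)→cleaned(S4,B5) ✗  (C3,B6,S4)→cleaned(S4,B6) ✗
Counterexamples (restrictor triples failing the scope): 3.

3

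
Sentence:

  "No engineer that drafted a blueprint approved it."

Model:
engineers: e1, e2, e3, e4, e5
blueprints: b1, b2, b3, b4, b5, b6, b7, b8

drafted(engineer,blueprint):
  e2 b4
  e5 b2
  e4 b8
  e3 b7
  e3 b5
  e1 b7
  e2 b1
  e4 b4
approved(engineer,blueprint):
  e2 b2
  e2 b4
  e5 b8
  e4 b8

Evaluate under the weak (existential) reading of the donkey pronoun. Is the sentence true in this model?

"it" takes "a blueprint" as antecedent — a donkey pronoun bound across the clause boundary.
Truth condition: for no (e,b) with drafted(e,b) does approved(e,b) hold.
Restrictor pairs — does the scope hold? (e1,b7):fails  (e2,b1):fails  (e2,b4):holds  (e3,b5):fails  (e3,b7):fails  (e4,b4):fails  (e4,b8):holds  (e5,b2):fails
Scope holds for 2 pair(s), so the sentence is false.

False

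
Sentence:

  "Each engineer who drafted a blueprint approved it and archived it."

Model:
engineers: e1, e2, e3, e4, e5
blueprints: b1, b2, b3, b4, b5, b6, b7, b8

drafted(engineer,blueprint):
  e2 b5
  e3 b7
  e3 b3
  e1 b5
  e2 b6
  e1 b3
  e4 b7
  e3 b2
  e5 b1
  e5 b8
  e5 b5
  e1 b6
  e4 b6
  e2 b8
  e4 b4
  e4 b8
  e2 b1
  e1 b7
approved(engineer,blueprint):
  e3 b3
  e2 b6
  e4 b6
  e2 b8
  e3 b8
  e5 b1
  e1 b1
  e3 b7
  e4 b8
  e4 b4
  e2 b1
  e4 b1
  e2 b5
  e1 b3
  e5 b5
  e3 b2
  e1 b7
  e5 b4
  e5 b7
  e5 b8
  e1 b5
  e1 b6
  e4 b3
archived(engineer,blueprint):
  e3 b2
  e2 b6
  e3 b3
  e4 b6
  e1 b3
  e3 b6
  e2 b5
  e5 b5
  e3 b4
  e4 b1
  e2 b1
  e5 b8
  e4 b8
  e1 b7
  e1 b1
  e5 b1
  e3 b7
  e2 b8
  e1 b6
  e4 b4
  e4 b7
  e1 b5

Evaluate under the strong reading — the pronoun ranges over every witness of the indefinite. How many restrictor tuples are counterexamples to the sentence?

"it" takes "a blueprint" as antecedent — a donkey pronoun bound across the clause boundary.
Strong reading: for every (e,b) with drafted(e,b), approved(e,b) ∧ archived(e,b).
Restrictor pairs: (e1,b3) ✓  (e1,b5) ✓  (e1,b6) ✓  (e1,b7) ✓  (e2,b1) ✓  (e2,b5) ✓  (e2,b6) ✓  (e2,b8) ✓  (e3,b2) ✓  (e3,b3) ✓  (e3,b7) ✓  (e4,b4) ✓  (e4,b6) ✓  (e4,b7) ✗  (e4,b8) ✓  (e5,b1) ✓  (e5,b5) ✓  (e5,b8) ✓
Counterexamples (restrictor pairs failing the scope): 1.

1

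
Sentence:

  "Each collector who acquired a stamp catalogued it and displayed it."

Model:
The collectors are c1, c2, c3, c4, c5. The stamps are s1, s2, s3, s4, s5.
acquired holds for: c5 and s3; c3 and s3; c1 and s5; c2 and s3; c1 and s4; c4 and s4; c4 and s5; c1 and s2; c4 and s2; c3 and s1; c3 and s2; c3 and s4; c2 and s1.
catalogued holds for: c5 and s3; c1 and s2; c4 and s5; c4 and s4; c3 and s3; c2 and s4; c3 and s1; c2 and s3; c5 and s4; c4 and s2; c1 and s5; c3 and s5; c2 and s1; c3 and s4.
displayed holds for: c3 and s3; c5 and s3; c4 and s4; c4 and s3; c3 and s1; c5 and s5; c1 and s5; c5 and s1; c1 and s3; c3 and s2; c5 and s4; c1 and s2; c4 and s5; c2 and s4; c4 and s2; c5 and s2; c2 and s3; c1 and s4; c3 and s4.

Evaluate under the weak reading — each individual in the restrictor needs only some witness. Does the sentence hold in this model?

"it" takes "a stamp" as antecedent — a donkey pronoun bound across the clause boundary.
Weak reading: every collector c with some acquired-stamp has at least one acquired-stamp s such that catalogued(c,s) ∧ displayed(c,s).
Per collector: c1:✓  c2:✓  c3:✓  c4:✓  c5:✓
Every collector in the restrictor has a witness.

True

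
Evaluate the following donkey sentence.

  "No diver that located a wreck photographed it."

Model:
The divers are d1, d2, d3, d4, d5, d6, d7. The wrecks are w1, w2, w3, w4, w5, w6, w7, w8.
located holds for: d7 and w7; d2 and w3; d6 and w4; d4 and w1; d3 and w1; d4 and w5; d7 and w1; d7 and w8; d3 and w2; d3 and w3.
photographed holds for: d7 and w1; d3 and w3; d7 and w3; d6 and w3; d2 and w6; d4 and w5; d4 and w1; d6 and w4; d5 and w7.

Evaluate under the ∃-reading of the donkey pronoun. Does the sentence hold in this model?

"it" takes "a wreck" as antecedent — a donkey pronoun bound across the clause boundary.
Truth condition: for no (d,w) with located(d,w) does photographed(d,w) hold.
Restrictor pairs — does the scope hold? (d2,w3):fails  (d3,w1):fails  (d3,w2):fails  (d3,w3):holds  (d4,w1):holds  (d4,w5):holds  (d6,w4):holds  (d7,w1):holds  (d7,w7):fails  (d7,w8):fails
Scope holds for 5 pair(s), so the sentence is false.

False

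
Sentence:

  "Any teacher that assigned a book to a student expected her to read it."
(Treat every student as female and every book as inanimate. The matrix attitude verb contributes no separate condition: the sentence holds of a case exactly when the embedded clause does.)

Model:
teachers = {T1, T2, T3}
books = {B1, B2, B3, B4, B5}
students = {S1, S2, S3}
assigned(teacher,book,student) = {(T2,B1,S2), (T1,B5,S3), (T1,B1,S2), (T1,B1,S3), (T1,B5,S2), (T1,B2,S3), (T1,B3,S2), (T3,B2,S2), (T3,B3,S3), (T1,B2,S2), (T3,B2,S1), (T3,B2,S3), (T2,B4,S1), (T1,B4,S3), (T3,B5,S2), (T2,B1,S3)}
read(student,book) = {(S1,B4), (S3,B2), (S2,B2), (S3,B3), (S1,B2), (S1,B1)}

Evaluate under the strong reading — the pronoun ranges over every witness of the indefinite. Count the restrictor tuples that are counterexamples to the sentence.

9

"her" takes "a student" as antecedent and "it" takes "a book"; both are donkey pronouns co-varying with the restrictor.
Strong reading: for every (t,b,s) with assigned(t,b,s), read(s,b).
Restrictor triples: (T1,B1,S2)→read(S2,B1) ✗  (T1,B1,S3)→read(S3,B1) ✗  (T1,B2,S2)→read(S2,B2) ✓  (T1,B2,S3)→read(S3,B2) ✓  (T1,B3,S2)→read(S2,B3) ✗  (T1,B4,S3)→read(S3,B4) ✗  (T1,B5,S2)→read(S2,B5) ✗  (T1,B5,S3)→read(S3,B5) ✗  (T2,B1,S2)→read(S2,B1) ✗  (T2,B1,S3)→read(S3,B1) ✗  (T2,B4,S1)→read(S1,B4) ✓  (T3,B2,S1)→read(S1,B2) ✓  (T3,B2,S2)→read(S2,B2) ✓  (T3,B2,S3)→read(S3,B2) ✓  (T3,B3,S3)→read(S3,B3) ✓  (T3,B5,S2)→read(S2,B5) ✗
Counterexamples (restrictor triples failing the scope): 9.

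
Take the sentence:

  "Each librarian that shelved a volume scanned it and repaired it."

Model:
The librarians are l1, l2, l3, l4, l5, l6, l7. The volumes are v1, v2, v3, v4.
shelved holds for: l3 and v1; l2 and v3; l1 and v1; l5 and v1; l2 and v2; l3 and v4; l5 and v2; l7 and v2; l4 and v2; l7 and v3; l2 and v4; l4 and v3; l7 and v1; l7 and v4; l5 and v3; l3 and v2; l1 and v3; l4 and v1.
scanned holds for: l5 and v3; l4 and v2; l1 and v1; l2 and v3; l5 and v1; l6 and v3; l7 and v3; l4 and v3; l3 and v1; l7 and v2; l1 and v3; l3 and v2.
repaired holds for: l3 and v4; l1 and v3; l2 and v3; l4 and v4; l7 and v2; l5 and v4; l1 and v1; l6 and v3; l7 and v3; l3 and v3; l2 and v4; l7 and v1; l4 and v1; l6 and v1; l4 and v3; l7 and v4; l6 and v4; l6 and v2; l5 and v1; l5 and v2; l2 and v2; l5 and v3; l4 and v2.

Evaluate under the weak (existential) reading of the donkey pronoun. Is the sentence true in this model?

"it" takes "a volume" as antecedent — a donkey pronoun bound across the clause boundary.
Weak reading: every librarian l with some shelved-volume has at least one shelved-volume v such that scanned(l,v) ∧ repaired(l,v).
Per librarian: l1:✓  l2:✓  l3:✗  l4:✓  l5:✓  l7:✓
l3 has no witness among its shelved-volumes.

False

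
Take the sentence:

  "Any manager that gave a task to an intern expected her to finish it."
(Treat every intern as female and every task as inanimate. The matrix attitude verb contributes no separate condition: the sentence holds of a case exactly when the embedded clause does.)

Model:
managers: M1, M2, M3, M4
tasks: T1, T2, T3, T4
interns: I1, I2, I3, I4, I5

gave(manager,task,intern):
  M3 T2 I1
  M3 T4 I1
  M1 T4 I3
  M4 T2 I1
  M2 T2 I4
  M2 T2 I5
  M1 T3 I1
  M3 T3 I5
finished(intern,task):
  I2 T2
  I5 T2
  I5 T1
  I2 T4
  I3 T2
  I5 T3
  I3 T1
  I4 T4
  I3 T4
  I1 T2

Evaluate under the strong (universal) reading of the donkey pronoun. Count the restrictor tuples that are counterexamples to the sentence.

3

"her" takes "an intern" as antecedent and "it" takes "a task"; both are donkey pronouns co-varying with the restrictor.
Strong reading: for every (m,t,i) with gave(m,t,i), finished(i,t).
Restrictor triples: (M1,T3,I1)→finished(I1,T3) ✗  (M1,T4,I3)→finished(I3,T4) ✓  (M2,T2,I4)→finished(I4,T2) ✗  (M2,T2,I5)→finished(I5,T2) ✓  (M3,T2,I1)→finished(I1,T2) ✓  (M3,T3,I5)→finished(I5,T3) ✓  (M3,T4,I1)→finished(I1,T4) ✗  (M4,T2,I1)→finished(I1,T2) ✓
Counterexamples (restrictor triples failing the scope): 3.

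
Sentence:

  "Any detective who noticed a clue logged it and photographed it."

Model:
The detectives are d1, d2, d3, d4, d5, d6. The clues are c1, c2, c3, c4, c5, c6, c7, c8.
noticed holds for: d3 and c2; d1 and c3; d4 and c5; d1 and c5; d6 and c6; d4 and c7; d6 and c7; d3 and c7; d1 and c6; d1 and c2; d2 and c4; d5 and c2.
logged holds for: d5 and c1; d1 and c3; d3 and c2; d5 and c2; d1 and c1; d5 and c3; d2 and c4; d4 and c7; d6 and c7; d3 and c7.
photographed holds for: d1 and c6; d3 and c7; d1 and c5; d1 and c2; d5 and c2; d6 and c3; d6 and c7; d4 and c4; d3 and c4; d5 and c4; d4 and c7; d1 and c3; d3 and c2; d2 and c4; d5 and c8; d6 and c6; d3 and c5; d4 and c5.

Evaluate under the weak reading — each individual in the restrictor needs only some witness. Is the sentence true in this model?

True

"it" takes "a clue" as antecedent — a donkey pronoun bound across the clause boundary.
Weak reading: every detective d with some noticed-clue has at least one noticed-clue c such that logged(d,c) ∧ photographed(d,c).
Per detective: d1:✓  d2:✓  d3:✓  d4:✓  d5:✓  d6:✓
Every detective in the restrictor has a witness.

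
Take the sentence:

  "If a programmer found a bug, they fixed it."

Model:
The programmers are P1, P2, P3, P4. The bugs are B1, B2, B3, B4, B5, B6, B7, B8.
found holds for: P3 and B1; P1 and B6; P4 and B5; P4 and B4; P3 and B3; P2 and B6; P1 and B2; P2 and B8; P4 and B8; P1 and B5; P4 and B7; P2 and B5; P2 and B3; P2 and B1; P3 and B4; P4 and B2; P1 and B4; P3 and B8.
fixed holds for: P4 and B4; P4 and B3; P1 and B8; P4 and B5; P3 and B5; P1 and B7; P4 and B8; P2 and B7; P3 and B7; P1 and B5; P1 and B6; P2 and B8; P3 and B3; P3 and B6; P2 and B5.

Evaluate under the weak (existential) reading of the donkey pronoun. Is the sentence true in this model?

"it" takes "a bug" as antecedent — a donkey pronoun bound across the clause boundary.
Weak reading: every programmer p with some found-bug has at least one found-bug b such that fixed(p,b).
Per programmer: P1:✓  P2:✓  P3:✓  P4:✓
Every programmer in the restrictor has a witness.

True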